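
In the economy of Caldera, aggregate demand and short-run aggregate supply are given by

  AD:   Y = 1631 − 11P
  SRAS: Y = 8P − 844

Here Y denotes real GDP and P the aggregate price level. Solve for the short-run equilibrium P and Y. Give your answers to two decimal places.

Set AD = SRAS: 1631 − 11P = 8P − 844, so 2475 = 19P and P = 130.26.
Substituting into AD, Y = 1631 − 11P = 198.11.

P = 130.26, Y = 198.11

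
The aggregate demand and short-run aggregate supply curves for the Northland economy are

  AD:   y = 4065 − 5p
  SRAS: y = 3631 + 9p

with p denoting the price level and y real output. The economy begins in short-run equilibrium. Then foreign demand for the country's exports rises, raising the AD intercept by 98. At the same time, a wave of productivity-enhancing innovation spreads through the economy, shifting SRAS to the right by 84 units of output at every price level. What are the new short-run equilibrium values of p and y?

After both shocks: AD is y = 4163 − 5p and SRAS is y = 3715 + 9p.
Setting them equal: 448 = 14p, so p = 32.
y = 4163 − 5·32 = 4003.

p = 32, y = 4003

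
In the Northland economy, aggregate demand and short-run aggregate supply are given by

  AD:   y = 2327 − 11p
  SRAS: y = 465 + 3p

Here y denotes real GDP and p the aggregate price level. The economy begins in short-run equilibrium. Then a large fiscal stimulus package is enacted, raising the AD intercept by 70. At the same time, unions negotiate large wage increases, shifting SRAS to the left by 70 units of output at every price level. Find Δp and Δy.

After both shocks: AD is y = 2397 − 11p and SRAS is y = 395 + 3p.
Setting them equal: 2002 = 14p, so p = 143.
y = 2397 − 11·143 = 824.
Initially p = 133, y = 864, so Δp = +10 and Δy = -40.

Δp = +10, Δy = -40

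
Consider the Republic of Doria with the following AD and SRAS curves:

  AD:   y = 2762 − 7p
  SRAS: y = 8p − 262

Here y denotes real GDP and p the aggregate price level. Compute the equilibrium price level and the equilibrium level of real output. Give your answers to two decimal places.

Set AD = SRAS: 2762 − 7p = 8p − 262, so 3024 = 15p and p = 201.60.
Substituting into AD, y = 2762 − 7p = 1350.80.

p = 201.60, y = 1350.80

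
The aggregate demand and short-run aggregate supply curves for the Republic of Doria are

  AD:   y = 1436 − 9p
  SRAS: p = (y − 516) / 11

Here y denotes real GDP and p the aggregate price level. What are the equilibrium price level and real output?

Rearrange SRAS to y = 516 + 11p.
Set AD = SRAS: 1436 − 9p = 516 + 11p, so 920 = 20p and p = 46.
Then y = 1436 − 9·46 = 1022.

p = 46, y = 1022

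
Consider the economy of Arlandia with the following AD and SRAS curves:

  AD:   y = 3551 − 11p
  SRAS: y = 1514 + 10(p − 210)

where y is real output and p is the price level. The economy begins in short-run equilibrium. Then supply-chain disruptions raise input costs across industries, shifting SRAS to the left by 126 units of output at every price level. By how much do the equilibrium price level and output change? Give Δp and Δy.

Δp = +6, Δy = -66

This is a negative supply shock: SRAS shifts left.
New SRAS: y = 10p − 712.
Set AD = SRAS: 3551 − 11p = 10p − 712, so 4263 = 21p and p = 203.
y = 3551 − 11·203 = 1318.
Initially p = 197, y = 1384, so Δp = +6 and Δy = -66.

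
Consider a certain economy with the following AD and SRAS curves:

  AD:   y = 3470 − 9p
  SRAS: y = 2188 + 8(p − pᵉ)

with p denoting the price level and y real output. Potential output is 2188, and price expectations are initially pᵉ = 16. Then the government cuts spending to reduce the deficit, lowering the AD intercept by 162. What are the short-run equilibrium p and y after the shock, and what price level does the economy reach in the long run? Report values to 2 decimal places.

Short run: p = 73.41, y = 2647.29. Long run: p = 124.44.

AD shifts left: new AD is y = 3308 − 9p. With pᵉ = 16, SRAS is y = 2060 + 8p.
Short run: 3308 − 9p = 2060 + 8p gives 1248 = 17p, so p = 73.41 and y = 3308 − 9p = 2647.29.
y = 2647.29 is above potential 2188; expectations adjust and SRAS shifts left until y = 2188.
Long run: on the new AD curve, 2188 = 3308 − 9p gives p = 124.44.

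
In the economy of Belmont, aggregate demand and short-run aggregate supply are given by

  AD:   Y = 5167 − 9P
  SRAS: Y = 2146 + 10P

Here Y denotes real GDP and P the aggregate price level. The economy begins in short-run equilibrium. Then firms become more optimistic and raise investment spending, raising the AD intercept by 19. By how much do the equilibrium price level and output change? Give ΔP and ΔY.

ΔP = +1, ΔY = +10

This is a positive demand shock: AD shifts right.
New AD: Y = 5186 − 9P.
Set AD = SRAS: 5186 − 9P = 2146 + 10P, so 3040 = 19P and P = 160.
Y = 5186 − 9·160 = 3746.
Initially P = 159, Y = 3736, so ΔP = +1 and ΔY = +10.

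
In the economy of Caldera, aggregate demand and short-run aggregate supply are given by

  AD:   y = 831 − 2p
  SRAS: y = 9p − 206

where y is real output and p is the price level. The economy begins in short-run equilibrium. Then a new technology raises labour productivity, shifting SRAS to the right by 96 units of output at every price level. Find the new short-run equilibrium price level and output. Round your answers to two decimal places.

This is a positive supply shock: SRAS shifts right.
New SRAS: y = 9p − 110.
Set AD = SRAS: 831 − 2p = 9p − 110, so 941 = 11p and p = 85.55.
Substituting into AD, y = 659.91.

p = 85.55, y = 659.91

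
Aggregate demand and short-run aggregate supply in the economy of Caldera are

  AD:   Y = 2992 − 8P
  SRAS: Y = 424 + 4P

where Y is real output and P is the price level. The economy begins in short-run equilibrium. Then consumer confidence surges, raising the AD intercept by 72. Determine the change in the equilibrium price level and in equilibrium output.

This is a positive demand shock: AD shifts right.
New AD: Y = 3064 − 8P.
Set AD = SRAS: 3064 − 8P = 424 + 4P, so 2640 = 12P and P = 220.
Y = 3064 − 8·220 = 1304.
Initially P = 214, Y = 1280, so ΔP = +6 and ΔY = +24.

ΔP = +6, ΔY = +24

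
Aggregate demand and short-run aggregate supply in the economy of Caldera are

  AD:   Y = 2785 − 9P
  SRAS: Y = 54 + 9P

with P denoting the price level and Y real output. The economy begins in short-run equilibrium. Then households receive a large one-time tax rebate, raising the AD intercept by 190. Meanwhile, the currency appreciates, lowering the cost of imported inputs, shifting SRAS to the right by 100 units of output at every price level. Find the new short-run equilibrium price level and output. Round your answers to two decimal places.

P = 156.72, Y = 1564.50

After both shocks: AD is Y = 2975 − 9P and SRAS is Y = 154 + 9P.
Setting them equal: 2821 = 18P, so P = 156.72.
Substituting into AD, Y = 1564.50.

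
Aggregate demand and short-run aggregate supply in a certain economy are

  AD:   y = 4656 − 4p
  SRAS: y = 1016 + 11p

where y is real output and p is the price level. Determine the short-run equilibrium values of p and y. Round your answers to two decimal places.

p = 242.67, y = 3685.33

Set AD = SRAS: 4656 − 4p = 1016 + 11p, so 3640 = 15p and p = 242.67.
Substituting into AD, y = 4656 − 4p = 3685.33.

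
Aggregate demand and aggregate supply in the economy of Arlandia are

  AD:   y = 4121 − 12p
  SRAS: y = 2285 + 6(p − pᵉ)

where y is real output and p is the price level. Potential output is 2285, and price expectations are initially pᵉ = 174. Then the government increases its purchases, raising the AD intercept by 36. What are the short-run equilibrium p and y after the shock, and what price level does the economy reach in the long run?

Short run: p = 162, y = 2213. Long run: p = 156.

AD shifts right: new AD is y = 4157 − 12p. With pᵉ = 174, SRAS is y = 1241 + 6p.
Short run: 4157 − 12p = 1241 + 6p gives 2916 = 18p, so p = 162 and y = 4157 − 12·162 = 2213.
y = 2213 is below potential 2285; expectations adjust and SRAS shifts right until y = 2285.
Long run: on the new AD curve, 2285 = 4157 − 12p gives p = 156.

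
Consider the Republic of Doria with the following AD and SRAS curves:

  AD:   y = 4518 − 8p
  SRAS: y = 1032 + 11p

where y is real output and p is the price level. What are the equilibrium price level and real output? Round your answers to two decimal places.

Set AD = SRAS: 4518 − 8p = 1032 + 11p, so 3486 = 19p and p = 183.47.
Substituting into AD, y = 4518 − 8p = 3050.21.

p = 183.47, y = 3050.21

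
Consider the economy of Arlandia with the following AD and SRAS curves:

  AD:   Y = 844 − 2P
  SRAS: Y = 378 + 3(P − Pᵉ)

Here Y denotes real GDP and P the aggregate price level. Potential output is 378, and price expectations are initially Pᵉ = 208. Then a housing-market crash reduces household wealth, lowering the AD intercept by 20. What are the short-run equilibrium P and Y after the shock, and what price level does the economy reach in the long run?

Short run: P = 214, Y = 396. Long run: P = 223.

AD shifts left: new AD is Y = 824 − 2P. With Pᵉ = 208, SRAS is Y = 3P − 246.
Short run: 824 − 2P = 3P − 246 gives 1070 = 5P, so P = 214 and Y = 824 − 2·214 = 396.
Y = 396 is above potential 378; expectations adjust and SRAS shifts left until Y = 378.
Long run: on the new AD curve, 378 = 824 − 2P gives P = 223.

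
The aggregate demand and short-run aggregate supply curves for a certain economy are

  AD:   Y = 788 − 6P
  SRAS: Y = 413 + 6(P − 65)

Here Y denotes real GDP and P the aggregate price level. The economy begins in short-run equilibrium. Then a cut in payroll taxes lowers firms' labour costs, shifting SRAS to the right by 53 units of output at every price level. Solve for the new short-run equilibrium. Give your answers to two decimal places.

P = 59.33, Y = 432.00

This is a positive supply shock: SRAS shifts right.
New SRAS: Y = 76 + 6P.
Set AD = SRAS: 788 − 6P = 76 + 6P, so 712 = 12P and P = 59.33.
Substituting into AD, Y = 432.00.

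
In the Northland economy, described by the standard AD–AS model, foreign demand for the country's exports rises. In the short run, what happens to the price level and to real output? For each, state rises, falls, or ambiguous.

Price level: rises; output: rises

This is a positive demand shock: AD shifts right.
Moving along the upward-sloping SRAS curve, P rises and Y rises.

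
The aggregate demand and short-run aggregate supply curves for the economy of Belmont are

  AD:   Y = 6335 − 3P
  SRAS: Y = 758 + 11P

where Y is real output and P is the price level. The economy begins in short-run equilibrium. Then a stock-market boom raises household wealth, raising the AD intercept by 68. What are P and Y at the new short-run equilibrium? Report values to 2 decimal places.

P = 403.21, Y = 5193.36

This is a positive demand shock: AD shifts right.
New AD: Y = 6403 − 3P.
Set AD = SRAS: 6403 − 3P = 758 + 11P, so 5645 = 14P and P = 403.21.
Substituting into AD, Y = 5193.36.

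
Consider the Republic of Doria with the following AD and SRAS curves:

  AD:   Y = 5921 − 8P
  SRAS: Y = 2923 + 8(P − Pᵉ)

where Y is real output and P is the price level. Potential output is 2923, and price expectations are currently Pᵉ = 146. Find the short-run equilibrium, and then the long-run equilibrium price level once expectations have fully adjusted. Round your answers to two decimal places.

Short run: with Pᵉ = 146, SRAS is Y = 1755 + 8P. Setting AD = SRAS gives 4166 = 16P, so P = 260.38 and Y = 5921 − 8P = 3838.00.
Output 3838.00 is above potential 2923, so over time expected prices rise and SRAS shifts left until Y returns to 2923.
Long run: Y = 2923 on the AD curve gives 2923 = 5921 − 8P, so P = 374.75.

Short run: P = 260.38, Y = 3838.00. Long run: P = 374.75.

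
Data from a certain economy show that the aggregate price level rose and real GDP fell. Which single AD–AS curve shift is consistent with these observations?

P rose and Y fell. An AD shift moves P and Y in the same direction; an SRAS shift moves them in opposite directions.
Here P and Y moved in opposite directions, so the SRAS curve shifted.
Since Y fell, SRAS shifted left.

SRAS shifted left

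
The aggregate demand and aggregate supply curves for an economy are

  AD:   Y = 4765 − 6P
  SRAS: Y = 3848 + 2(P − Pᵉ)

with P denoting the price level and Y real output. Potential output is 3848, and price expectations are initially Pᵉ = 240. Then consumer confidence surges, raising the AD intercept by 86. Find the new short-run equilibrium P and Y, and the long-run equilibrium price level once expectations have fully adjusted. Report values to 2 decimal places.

Short run: P = 185.38, Y = 3738.75. Long run: P = 167.17.

AD shifts right: new AD is Y = 4851 − 6P. With Pᵉ = 240, SRAS is Y = 3368 + 2P.
Short run: 4851 − 6P = 3368 + 2P gives 1483 = 8P, so P = 185.38 and Y = 4851 − 6P = 3738.75.
Y = 3738.75 is below potential 3848; expectations adjust and SRAS shifts right until Y = 3848.
Long run: on the new AD curve, 3848 = 4851 − 6P gives P = 167.17.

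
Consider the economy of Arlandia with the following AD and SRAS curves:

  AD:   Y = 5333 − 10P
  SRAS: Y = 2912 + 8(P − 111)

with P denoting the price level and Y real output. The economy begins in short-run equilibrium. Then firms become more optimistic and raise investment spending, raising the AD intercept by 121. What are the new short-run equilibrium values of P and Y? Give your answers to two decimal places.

This is a positive demand shock: AD shifts right.
New AD: Y = 5454 − 10P.
SRAS can be written Y = 2024 + 8P.
Set AD = SRAS: 5454 − 10P = 2024 + 8P, so 3430 = 18P and P = 190.56.
Substituting into AD, Y = 3548.44.

P = 190.56, Y = 3548.44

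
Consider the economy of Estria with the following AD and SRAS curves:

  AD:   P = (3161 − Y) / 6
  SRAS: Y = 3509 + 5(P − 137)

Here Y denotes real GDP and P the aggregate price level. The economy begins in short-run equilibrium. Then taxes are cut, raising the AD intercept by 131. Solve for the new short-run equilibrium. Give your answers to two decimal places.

This is a positive demand shock: AD shifts right.
New AD: Y = 3292 − 6P.
SRAS can be written Y = 2824 + 5P.
Set AD = SRAS: 3292 − 6P = 2824 + 5P, so 468 = 11P and P = 42.55.
Substituting into AD, Y = 3036.73.

P = 42.55, Y = 3036.73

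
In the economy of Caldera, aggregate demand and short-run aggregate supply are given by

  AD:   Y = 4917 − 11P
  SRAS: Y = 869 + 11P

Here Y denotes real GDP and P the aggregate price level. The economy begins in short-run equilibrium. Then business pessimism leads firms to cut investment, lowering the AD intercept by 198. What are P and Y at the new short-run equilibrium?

P = 175, Y = 2794

This is a negative demand shock: AD shifts left.
New AD: Y = 4719 − 11P.
Set AD = SRAS: 4719 − 11P = 869 + 11P, so 3850 = 22P and P = 175.
Y = 4719 − 11·175 = 2794.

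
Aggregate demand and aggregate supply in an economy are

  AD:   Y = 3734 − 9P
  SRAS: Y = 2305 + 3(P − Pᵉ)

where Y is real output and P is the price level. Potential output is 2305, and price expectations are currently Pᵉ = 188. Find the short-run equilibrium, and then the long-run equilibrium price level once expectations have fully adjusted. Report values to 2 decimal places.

Short run: with Pᵉ = 188, SRAS is Y = 1741 + 3P. Setting AD = SRAS gives 1993 = 12P, so P = 166.08 and Y = 3734 − 9P = 2239.25.
Output 2239.25 is below potential 2305, so over time expected prices fall and SRAS shifts right until Y returns to 2305.
Long run: Y = 2305 on the AD curve gives 2305 = 3734 − 9P, so P = 158.78.

Short run: P = 166.08, Y = 2239.25. Long run: P = 158.78.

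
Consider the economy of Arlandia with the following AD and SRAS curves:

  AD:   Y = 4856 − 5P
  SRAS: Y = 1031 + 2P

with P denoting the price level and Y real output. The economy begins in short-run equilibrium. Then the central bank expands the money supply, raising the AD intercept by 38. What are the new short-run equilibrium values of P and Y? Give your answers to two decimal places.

P = 551.86, Y = 2134.71

This is a positive demand shock: AD shifts right.
New AD: Y = 4894 − 5P.
Set AD = SRAS: 4894 − 5P = 1031 + 2P, so 3863 = 7P and P = 551.86.
Substituting into AD, Y = 2134.71.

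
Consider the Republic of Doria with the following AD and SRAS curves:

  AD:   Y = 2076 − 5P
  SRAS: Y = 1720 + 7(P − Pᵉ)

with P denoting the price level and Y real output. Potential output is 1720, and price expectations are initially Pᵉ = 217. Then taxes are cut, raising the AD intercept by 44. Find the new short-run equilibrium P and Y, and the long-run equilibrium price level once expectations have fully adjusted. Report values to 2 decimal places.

AD shifts right: new AD is Y = 2120 − 5P. With Pᵉ = 217, SRAS is Y = 201 + 7P.
Short run: 2120 − 5P = 201 + 7P gives 1919 = 12P, so P = 159.92 and Y = 2120 − 5P = 1320.42.
Y = 1320.42 is below potential 1720; expectations adjust and SRAS shifts right until Y = 1720.
Long run: on the new AD curve, 1720 = 2120 − 5P gives P = 80.00.

Short run: P = 159.92, Y = 1320.42. Long run: P = 80.00.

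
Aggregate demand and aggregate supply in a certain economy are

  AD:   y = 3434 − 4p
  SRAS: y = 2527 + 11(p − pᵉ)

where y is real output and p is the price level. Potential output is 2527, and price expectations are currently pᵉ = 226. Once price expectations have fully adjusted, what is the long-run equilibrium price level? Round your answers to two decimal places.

Long-run p = 226.75

Short run: with pᵉ = 226, SRAS is y = 41 + 11p. Setting AD = SRAS gives 3393 = 15p, so p = 226.20 and y = 3434 − 4p = 2529.20.
Output 2529.20 is above potential 2527, so over time expected prices rise and SRAS shifts left until y returns to 2527.
Long run: y = 2527 on the AD curve gives 2527 = 3434 − 4p, so p = 226.75.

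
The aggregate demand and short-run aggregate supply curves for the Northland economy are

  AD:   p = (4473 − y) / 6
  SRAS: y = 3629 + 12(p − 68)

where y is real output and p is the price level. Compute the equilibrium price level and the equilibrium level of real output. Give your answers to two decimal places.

Write SRAS as y = 3629 + 12p − 816 = 2813 + 12p.
Rearrange AD to y = 4473 − 6p.
Set AD = SRAS: 4473 − 6p = 2813 + 12p, so 1660 = 18p and p = 92.22.
Substituting into AD, y = 4473 − 6p = 3919.67.

p = 92.22, y = 3919.67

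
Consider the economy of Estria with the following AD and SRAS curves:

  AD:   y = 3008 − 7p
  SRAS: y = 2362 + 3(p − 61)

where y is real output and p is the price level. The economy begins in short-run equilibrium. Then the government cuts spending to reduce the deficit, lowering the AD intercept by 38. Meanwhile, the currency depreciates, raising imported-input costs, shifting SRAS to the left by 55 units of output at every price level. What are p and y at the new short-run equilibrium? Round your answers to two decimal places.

After both shocks: AD is y = 2970 − 7p and SRAS is y = 2124 + 3p.
Setting them equal: 846 = 10p, so p = 84.60.
Substituting into AD, y = 2377.80.

p = 84.60, y = 2377.80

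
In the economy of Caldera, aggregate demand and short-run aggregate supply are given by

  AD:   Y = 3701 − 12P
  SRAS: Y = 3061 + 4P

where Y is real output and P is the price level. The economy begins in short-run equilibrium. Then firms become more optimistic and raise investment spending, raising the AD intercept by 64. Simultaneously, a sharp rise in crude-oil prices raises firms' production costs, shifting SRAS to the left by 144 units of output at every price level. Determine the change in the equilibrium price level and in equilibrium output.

ΔP = +13, ΔY = -92

After both shocks: AD is Y = 3765 − 12P and SRAS is Y = 2917 + 4P.
Setting them equal: 848 = 16P, so P = 53.
Y = 3765 − 12·53 = 3129.
Initially P = 40, Y = 3221, so ΔP = +13 and ΔY = -92.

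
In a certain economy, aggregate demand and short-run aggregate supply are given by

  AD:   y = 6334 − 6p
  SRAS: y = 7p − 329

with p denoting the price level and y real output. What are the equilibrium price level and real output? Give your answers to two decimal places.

p = 512.54, y = 3258.77

Set AD = SRAS: 6334 − 6p = 7p − 329, so 6663 = 13p and p = 512.54.
Substituting into AD, y = 6334 − 6p = 3258.77.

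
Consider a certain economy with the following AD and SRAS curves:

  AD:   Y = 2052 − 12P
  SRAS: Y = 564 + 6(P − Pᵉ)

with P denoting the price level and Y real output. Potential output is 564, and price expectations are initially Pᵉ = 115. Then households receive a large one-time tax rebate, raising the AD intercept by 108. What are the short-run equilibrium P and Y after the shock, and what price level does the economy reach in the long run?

AD shifts right: new AD is Y = 2160 − 12P. With Pᵉ = 115, SRAS is Y = 6P − 126.
Short run: 2160 − 12P = 6P − 126 gives 2286 = 18P, so P = 127 and Y = 2160 − 12·127 = 636.
Y = 636 is above potential 564; expectations adjust and SRAS shifts left until Y = 564.
Long run: on the new AD curve, 564 = 2160 − 12P gives P = 133.

Short run: P = 127, Y = 636. Long run: P = 133.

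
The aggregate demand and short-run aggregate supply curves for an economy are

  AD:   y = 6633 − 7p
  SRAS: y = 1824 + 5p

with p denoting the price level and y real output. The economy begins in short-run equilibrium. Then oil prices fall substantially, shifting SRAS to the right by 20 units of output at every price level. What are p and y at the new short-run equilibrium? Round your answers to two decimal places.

p = 399.08, y = 3839.42

This is a positive supply shock: SRAS shifts right.
New SRAS: y = 1844 + 5p.
Set AD = SRAS: 6633 − 7p = 1844 + 5p, so 4789 = 12p and p = 399.08.
Substituting into AD, y = 3839.42.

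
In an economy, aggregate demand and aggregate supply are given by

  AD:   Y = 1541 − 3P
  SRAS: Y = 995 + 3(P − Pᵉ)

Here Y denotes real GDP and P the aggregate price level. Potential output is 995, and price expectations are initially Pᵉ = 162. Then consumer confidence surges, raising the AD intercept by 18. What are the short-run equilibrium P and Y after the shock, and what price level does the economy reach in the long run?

AD shifts right: new AD is Y = 1559 − 3P. With Pᵉ = 162, SRAS is Y = 509 + 3P.
Short run: 1559 − 3P = 509 + 3P gives 1050 = 6P, so P = 175 and Y = 1559 − 3·175 = 1034.
Y = 1034 is above potential 995; expectations adjust and SRAS shifts left until Y = 995.
Long run: on the new AD curve, 995 = 1559 − 3P gives P = 188.

Short run: P = 175, Y = 1034. Long run: P = 188.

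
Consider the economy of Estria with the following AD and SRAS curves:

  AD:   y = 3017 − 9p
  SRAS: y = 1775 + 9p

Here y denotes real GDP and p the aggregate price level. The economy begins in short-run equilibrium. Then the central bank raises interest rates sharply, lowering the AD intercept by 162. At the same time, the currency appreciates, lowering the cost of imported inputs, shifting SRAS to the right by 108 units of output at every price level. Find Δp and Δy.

Δp = -15, Δy = -27

After both shocks: AD is y = 2855 − 9p and SRAS is y = 1883 + 9p.
Setting them equal: 972 = 18p, so p = 54.
y = 2855 − 9·54 = 2369.
Initially p = 69, y = 2396, so Δp = -15 and Δy = -27.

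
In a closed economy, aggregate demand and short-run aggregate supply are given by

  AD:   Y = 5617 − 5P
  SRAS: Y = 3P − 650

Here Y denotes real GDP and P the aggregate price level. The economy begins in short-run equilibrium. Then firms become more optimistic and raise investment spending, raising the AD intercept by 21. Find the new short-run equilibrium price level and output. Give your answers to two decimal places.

This is a positive demand shock: AD shifts right.
New AD: Y = 5638 − 5P.
Set AD = SRAS: 5638 − 5P = 3P − 650, so 6288 = 8P and P = 786.00.
Substituting into AD, Y = 1708.00.

P = 786.00, Y = 1708.00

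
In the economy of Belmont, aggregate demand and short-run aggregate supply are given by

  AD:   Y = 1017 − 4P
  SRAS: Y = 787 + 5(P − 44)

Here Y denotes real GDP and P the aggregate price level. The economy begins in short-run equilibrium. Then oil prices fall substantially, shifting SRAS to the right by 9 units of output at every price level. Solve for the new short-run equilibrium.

P = 49, Y = 821

This is a positive supply shock: SRAS shifts right.
New SRAS: Y = 576 + 5P.
Set AD = SRAS: 1017 − 4P = 576 + 5P, so 441 = 9P and P = 49.
Y = 1017 − 4·49 = 821.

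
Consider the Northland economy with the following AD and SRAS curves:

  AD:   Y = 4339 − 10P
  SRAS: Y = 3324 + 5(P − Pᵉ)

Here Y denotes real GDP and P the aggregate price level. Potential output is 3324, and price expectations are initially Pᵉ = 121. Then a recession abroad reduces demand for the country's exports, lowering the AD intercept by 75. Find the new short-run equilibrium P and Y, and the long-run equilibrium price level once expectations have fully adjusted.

Short run: P = 103, Y = 3234. Long run: P = 94.

AD shifts left: new AD is Y = 4264 − 10P. With Pᵉ = 121, SRAS is Y = 2719 + 5P.
Short run: 4264 − 10P = 2719 + 5P gives 1545 = 15P, so P = 103 and Y = 4264 − 10·103 = 3234.
Y = 3234 is below potential 3324; expectations adjust and SRAS shifts right until Y = 3324.
Long run: on the new AD curve, 3324 = 4264 − 10P gives P = 94.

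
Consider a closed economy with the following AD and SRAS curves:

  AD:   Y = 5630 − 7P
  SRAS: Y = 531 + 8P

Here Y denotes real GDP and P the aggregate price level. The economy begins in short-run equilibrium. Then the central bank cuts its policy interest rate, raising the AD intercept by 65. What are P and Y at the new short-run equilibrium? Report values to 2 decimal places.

This is a positive demand shock: AD shifts right.
New AD: Y = 5695 − 7P.
Set AD = SRAS: 5695 − 7P = 531 + 8P, so 5164 = 15P and P = 344.27.
Substituting into AD, Y = 3285.13.

P = 344.27, Y = 3285.13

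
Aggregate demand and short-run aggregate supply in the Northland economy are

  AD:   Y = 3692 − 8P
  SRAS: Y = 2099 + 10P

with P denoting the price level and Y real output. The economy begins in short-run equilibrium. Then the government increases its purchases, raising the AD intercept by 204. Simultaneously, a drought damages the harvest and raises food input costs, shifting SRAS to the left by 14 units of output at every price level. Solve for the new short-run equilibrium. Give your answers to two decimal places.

After both shocks: AD is Y = 3896 − 8P and SRAS is Y = 2085 + 10P.
Setting them equal: 1811 = 18P, so P = 100.61.
Substituting into AD, Y = 3091.11.

P = 100.61, Y = 3091.11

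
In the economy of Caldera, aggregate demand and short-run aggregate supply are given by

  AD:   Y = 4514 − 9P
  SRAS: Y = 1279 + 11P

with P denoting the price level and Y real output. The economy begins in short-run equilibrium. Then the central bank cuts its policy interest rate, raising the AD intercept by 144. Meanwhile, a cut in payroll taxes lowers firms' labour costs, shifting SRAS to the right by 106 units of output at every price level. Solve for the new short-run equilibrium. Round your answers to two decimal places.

After both shocks: AD is Y = 4658 − 9P and SRAS is Y = 1385 + 11P.
Setting them equal: 3273 = 20P, so P = 163.65.
Substituting into AD, Y = 3185.15.

P = 163.65, Y = 3185.15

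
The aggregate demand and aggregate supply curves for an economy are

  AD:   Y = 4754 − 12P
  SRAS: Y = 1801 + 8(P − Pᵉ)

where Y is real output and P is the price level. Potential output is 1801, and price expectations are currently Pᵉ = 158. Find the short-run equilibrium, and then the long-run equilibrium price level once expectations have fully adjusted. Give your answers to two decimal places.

Short run: with Pᵉ = 158, SRAS is Y = 537 + 8P. Setting AD = SRAS gives 4217 = 20P, so P = 210.85 and Y = 4754 − 12P = 2223.80.
Output 2223.80 is above potential 1801, so over time expected prices rise and SRAS shifts left until Y returns to 1801.
Long run: Y = 1801 on the AD curve gives 1801 = 4754 − 12P, so P = 246.08.

Short run: P = 210.85, Y = 2223.80. Long run: P = 246.08.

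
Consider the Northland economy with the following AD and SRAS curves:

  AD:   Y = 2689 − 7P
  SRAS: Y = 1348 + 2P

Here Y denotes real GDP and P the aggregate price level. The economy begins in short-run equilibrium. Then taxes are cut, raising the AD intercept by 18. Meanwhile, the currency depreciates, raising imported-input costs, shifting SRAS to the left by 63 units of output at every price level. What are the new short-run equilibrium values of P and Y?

After both shocks: AD is Y = 2707 − 7P and SRAS is Y = 1285 + 2P.
Setting them equal: 1422 = 9P, so P = 158.
Y = 2707 − 7·158 = 1601.

P = 158, Y = 1601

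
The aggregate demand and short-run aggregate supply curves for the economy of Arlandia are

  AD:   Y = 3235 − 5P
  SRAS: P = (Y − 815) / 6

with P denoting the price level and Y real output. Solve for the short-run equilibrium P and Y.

P = 220, Y = 2135

Rearrange SRAS to Y = 815 + 6P.
Set AD = SRAS: 3235 − 5P = 815 + 6P, so 2420 = 11P and P = 220.
Then Y = 3235 − 5·220 = 2135.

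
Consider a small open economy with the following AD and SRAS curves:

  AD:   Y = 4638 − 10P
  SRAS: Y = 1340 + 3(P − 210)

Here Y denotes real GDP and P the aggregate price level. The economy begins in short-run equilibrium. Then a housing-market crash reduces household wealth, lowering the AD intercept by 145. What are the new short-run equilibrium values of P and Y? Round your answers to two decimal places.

P = 291.00, Y = 1583.00

This is a negative demand shock: AD shifts left.
New AD: Y = 4493 − 10P.
SRAS can be written Y = 710 + 3P.
Set AD = SRAS: 4493 − 10P = 710 + 3P, so 3783 = 13P and P = 291.00.
Substituting into AD, Y = 1583.00.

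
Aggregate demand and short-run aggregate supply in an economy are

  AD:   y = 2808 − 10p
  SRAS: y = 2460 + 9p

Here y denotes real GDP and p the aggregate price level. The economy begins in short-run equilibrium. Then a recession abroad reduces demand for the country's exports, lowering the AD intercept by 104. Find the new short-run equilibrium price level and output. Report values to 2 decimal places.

p = 12.84, y = 2575.58

This is a negative demand shock: AD shifts left.
New AD: y = 2704 − 10p.
Set AD = SRAS: 2704 − 10p = 2460 + 9p, so 244 = 19p and p = 12.84.
Substituting into AD, y = 2575.58.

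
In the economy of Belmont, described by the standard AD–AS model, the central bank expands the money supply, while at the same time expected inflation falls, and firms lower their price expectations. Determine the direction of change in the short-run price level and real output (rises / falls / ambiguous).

Price level: ambiguous; output: rises

The first event is a positive demand shock: AD shifts right, which by itself pushes P up and Y up.
The second is a favourable supply shock: SRAS shifts right, which by itself pushes P down and Y up.
The two shocks push P in opposite directions, so the effect on P is ambiguous. Both shocks push Y up, so Y rises.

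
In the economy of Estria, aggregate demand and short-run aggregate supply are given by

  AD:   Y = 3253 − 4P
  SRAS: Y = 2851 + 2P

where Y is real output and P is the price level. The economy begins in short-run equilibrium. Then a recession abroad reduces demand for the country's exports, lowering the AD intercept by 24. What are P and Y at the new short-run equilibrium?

P = 63, Y = 2977

This is a negative demand shock: AD shifts left.
New AD: Y = 3229 − 4P.
Set AD = SRAS: 3229 − 4P = 2851 + 2P, so 378 = 6P and P = 63.
Y = 3229 − 4·63 = 2977.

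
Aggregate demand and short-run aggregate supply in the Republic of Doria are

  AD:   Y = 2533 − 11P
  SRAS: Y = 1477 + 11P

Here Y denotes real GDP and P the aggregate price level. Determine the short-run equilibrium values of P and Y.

P = 48, Y = 2005

Set AD = SRAS: 2533 − 11P = 1477 + 11P, so 1056 = 22P and P = 48.
Then Y = 2533 − 11·48 = 2005.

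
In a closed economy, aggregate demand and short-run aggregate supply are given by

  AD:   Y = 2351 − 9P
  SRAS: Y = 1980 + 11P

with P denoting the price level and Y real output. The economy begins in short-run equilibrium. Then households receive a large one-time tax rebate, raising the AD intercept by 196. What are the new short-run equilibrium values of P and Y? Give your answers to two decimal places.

P = 28.35, Y = 2291.85

This is a positive demand shock: AD shifts right.
New AD: Y = 2547 − 9P.
Set AD = SRAS: 2547 − 9P = 1980 + 11P, so 567 = 20P and P = 28.35.
Substituting into AD, Y = 2291.85.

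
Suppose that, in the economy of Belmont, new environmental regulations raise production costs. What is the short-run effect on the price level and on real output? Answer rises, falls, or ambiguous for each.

Price level: rises; output: falls

This is an adverse supply shock: SRAS shifts left.
Moving along the downward-sloping AD curve, P rises and Y falls.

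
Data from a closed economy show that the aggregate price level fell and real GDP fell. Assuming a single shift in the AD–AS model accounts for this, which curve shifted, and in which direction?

AD shifted left

P fell and Y fell. An AD shift moves P and Y in the same direction; an SRAS shift moves them in opposite directions.
Here P and Y moved in the same direction, so the AD curve shifted.
Since Y fell, AD shifted left.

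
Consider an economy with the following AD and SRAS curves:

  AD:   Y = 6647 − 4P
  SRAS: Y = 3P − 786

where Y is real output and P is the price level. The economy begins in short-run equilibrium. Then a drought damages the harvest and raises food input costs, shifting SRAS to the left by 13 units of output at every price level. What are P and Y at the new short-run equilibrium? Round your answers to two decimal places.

P = 1063.71, Y = 2392.14

This is a negative supply shock: SRAS shifts left.
New SRAS: Y = 3P − 799.
Set AD = SRAS: 6647 − 4P = 3P − 799, so 7446 = 7P and P = 1063.71.
Substituting into AD, Y = 2392.14.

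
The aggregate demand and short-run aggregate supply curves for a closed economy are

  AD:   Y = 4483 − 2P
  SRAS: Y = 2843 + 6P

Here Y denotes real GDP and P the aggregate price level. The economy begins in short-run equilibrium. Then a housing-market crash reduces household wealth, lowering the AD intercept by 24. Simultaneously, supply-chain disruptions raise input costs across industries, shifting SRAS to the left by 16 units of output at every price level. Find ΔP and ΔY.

After both shocks: AD is Y = 4459 − 2P and SRAS is Y = 2827 + 6P.
Setting them equal: 1632 = 8P, so P = 204.
Y = 4459 − 2·204 = 4051.
Initially P = 205, Y = 4073, so ΔP = -1 and ΔY = -22.

ΔP = -1, ΔY = -22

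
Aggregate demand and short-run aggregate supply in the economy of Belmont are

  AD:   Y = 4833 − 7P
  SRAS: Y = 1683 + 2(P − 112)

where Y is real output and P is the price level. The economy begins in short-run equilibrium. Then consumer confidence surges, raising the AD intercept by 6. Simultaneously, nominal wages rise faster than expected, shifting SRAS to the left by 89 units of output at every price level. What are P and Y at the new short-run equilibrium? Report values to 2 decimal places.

After both shocks: AD is Y = 4839 − 7P and SRAS is Y = 1370 + 2P.
Setting them equal: 3469 = 9P, so P = 385.44.
Substituting into AD, Y = 2140.89.

P = 385.44, Y = 2140.89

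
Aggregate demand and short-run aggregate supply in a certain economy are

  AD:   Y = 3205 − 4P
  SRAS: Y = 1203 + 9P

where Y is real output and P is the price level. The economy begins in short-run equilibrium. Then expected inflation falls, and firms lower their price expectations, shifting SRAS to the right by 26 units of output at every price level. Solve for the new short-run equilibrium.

P = 152, Y = 2597

This is a positive supply shock: SRAS shifts right.
New SRAS: Y = 1229 + 9P.
Set AD = SRAS: 3205 − 4P = 1229 + 9P, so 1976 = 13P and P = 152.
Y = 3205 − 4·152 = 2597.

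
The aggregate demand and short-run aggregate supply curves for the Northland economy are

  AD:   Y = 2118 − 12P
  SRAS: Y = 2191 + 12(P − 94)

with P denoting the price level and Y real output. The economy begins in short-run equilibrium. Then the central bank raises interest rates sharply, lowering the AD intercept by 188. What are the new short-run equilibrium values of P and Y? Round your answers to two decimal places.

P = 36.13, Y = 1496.50

This is a negative demand shock: AD shifts left.
New AD: Y = 1930 − 12P.
SRAS can be written Y = 1063 + 12P.
Set AD = SRAS: 1930 − 12P = 1063 + 12P, so 867 = 24P and P = 36.13.
Substituting into AD, Y = 1496.50.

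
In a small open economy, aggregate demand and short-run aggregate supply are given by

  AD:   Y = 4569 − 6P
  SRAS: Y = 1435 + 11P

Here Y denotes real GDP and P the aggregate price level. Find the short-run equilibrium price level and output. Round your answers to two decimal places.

Set AD = SRAS: 4569 − 6P = 1435 + 11P, so 3134 = 17P and P = 184.35.
Substituting into AD, Y = 4569 − 6P = 3462.88.

P = 184.35, Y = 3462.88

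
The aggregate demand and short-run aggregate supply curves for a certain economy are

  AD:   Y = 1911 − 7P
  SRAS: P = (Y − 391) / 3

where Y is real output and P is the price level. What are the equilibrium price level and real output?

P = 152, Y = 847

Rearrange SRAS to Y = 391 + 3P.
Set AD = SRAS: 1911 − 7P = 391 + 3P, so 1520 = 10P and P = 152.
Then Y = 1911 − 7·152 = 847.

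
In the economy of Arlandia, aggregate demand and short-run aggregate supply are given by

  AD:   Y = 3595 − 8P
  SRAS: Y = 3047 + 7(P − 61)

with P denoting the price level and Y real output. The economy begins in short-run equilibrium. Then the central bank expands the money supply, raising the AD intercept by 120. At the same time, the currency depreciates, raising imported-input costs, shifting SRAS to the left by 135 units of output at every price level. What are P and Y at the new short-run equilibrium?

After both shocks: AD is Y = 3715 − 8P and SRAS is Y = 2485 + 7P.
Setting them equal: 1230 = 15P, so P = 82.
Y = 3715 − 8·82 = 3059.

P = 82, Y = 3059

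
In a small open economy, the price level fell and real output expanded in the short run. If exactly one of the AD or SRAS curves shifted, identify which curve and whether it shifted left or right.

P fell and Y rose. An AD shift moves P and Y in the same direction; an SRAS shift moves them in opposite directions.
Here P and Y moved in opposite directions, so the SRAS curve shifted.
Since Y rose, SRAS shifted right.

SRAS shifted right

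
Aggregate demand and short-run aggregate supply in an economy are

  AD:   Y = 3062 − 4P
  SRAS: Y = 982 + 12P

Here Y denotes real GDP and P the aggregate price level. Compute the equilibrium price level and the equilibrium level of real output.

Set AD = SRAS: 3062 − 4P = 982 + 12P, so 2080 = 16P and P = 130.
Then Y = 3062 − 4·130 = 2542.

P = 130, Y = 2542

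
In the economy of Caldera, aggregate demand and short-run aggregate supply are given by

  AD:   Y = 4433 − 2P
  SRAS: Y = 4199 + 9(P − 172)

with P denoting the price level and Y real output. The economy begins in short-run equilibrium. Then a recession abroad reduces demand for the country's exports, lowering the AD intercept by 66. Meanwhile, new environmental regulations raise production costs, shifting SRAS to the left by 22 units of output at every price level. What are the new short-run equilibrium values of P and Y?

P = 158, Y = 4051

After both shocks: AD is Y = 4367 − 2P and SRAS is Y = 2629 + 9P.
Setting them equal: 1738 = 11P, so P = 158.
Y = 4367 − 2·158 = 4051.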